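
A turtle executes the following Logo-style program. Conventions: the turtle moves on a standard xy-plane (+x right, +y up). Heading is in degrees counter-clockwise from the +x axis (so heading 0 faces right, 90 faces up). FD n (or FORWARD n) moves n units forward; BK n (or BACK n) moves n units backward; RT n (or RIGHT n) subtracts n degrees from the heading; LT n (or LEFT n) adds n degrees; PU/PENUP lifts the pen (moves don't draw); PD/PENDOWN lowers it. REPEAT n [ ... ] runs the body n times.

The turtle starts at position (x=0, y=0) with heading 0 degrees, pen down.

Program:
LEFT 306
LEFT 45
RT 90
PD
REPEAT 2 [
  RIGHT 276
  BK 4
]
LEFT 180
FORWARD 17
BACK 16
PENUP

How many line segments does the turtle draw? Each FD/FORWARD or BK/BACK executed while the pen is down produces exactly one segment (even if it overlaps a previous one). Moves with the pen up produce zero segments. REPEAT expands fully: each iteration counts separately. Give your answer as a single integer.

Answer: 4

Derivation:
Executing turtle program step by step:
Start: pos=(0,0), heading=0, pen down
LT 306: heading 0 -> 306
LT 45: heading 306 -> 351
RT 90: heading 351 -> 261
PD: pen down
REPEAT 2 [
  -- iteration 1/2 --
  RT 276: heading 261 -> 345
  BK 4: (0,0) -> (-3.864,1.035) [heading=345, draw]
  -- iteration 2/2 --
  RT 276: heading 345 -> 69
  BK 4: (-3.864,1.035) -> (-5.297,-2.699) [heading=69, draw]
]
LT 180: heading 69 -> 249
FD 17: (-5.297,-2.699) -> (-11.389,-18.57) [heading=249, draw]
BK 16: (-11.389,-18.57) -> (-5.656,-3.633) [heading=249, draw]
PU: pen up
Final: pos=(-5.656,-3.633), heading=249, 4 segment(s) drawn
Segments drawn: 4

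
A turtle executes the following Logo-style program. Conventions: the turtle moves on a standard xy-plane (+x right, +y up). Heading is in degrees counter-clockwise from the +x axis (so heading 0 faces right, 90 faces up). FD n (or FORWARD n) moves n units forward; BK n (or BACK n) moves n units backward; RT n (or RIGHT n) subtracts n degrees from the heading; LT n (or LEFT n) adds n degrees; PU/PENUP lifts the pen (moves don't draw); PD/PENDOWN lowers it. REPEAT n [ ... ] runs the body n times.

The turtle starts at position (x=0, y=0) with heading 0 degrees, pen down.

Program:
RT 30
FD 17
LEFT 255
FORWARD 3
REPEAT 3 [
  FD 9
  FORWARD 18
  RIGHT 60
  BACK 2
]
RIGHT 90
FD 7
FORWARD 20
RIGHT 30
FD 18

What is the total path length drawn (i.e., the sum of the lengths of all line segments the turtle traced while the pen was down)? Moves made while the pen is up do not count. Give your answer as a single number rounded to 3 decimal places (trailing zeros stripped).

Executing turtle program step by step:
Start: pos=(0,0), heading=0, pen down
RT 30: heading 0 -> 330
FD 17: (0,0) -> (14.722,-8.5) [heading=330, draw]
LT 255: heading 330 -> 225
FD 3: (14.722,-8.5) -> (12.601,-10.621) [heading=225, draw]
REPEAT 3 [
  -- iteration 1/3 --
  FD 9: (12.601,-10.621) -> (6.237,-16.985) [heading=225, draw]
  FD 18: (6.237,-16.985) -> (-6.491,-29.713) [heading=225, draw]
  RT 60: heading 225 -> 165
  BK 2: (-6.491,-29.713) -> (-4.559,-30.231) [heading=165, draw]
  -- iteration 2/3 --
  FD 9: (-4.559,-30.231) -> (-13.252,-27.901) [heading=165, draw]
  FD 18: (-13.252,-27.901) -> (-30.639,-23.243) [heading=165, draw]
  RT 60: heading 165 -> 105
  BK 2: (-30.639,-23.243) -> (-30.121,-25.175) [heading=105, draw]
  -- iteration 3/3 --
  FD 9: (-30.121,-25.175) -> (-32.451,-16.481) [heading=105, draw]
  FD 18: (-32.451,-16.481) -> (-37.109,0.905) [heading=105, draw]
  RT 60: heading 105 -> 45
  BK 2: (-37.109,0.905) -> (-38.524,-0.509) [heading=45, draw]
]
RT 90: heading 45 -> 315
FD 7: (-38.524,-0.509) -> (-33.574,-5.459) [heading=315, draw]
FD 20: (-33.574,-5.459) -> (-19.432,-19.601) [heading=315, draw]
RT 30: heading 315 -> 285
FD 18: (-19.432,-19.601) -> (-14.773,-36.987) [heading=285, draw]
Final: pos=(-14.773,-36.987), heading=285, 14 segment(s) drawn

Segment lengths:
  seg 1: (0,0) -> (14.722,-8.5), length = 17
  seg 2: (14.722,-8.5) -> (12.601,-10.621), length = 3
  seg 3: (12.601,-10.621) -> (6.237,-16.985), length = 9
  seg 4: (6.237,-16.985) -> (-6.491,-29.713), length = 18
  seg 5: (-6.491,-29.713) -> (-4.559,-30.231), length = 2
  seg 6: (-4.559,-30.231) -> (-13.252,-27.901), length = 9
  seg 7: (-13.252,-27.901) -> (-30.639,-23.243), length = 18
  seg 8: (-30.639,-23.243) -> (-30.121,-25.175), length = 2
  seg 9: (-30.121,-25.175) -> (-32.451,-16.481), length = 9
  seg 10: (-32.451,-16.481) -> (-37.109,0.905), length = 18
  seg 11: (-37.109,0.905) -> (-38.524,-0.509), length = 2
  seg 12: (-38.524,-0.509) -> (-33.574,-5.459), length = 7
  seg 13: (-33.574,-5.459) -> (-19.432,-19.601), length = 20
  seg 14: (-19.432,-19.601) -> (-14.773,-36.987), length = 18
Total = 152

Answer: 152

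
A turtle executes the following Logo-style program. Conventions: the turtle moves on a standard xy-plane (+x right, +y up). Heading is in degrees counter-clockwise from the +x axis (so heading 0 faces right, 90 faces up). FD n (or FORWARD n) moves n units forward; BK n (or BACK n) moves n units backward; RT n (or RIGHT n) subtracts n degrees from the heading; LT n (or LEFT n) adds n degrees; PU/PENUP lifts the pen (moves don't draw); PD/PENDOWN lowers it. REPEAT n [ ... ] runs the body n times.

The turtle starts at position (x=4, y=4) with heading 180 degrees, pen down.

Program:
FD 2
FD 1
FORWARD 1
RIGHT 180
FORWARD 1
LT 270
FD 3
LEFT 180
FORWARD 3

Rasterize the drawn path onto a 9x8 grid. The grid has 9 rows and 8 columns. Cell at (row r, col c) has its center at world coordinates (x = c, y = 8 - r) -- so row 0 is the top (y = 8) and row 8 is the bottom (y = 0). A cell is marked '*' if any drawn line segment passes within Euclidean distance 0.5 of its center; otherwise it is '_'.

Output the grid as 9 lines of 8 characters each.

Answer: ________
________
________
________
*****___
_*______
_*______
_*______
________

Derivation:
Segment 0: (4,4) -> (2,4)
Segment 1: (2,4) -> (1,4)
Segment 2: (1,4) -> (0,4)
Segment 3: (0,4) -> (1,4)
Segment 4: (1,4) -> (1,1)
Segment 5: (1,1) -> (1,4)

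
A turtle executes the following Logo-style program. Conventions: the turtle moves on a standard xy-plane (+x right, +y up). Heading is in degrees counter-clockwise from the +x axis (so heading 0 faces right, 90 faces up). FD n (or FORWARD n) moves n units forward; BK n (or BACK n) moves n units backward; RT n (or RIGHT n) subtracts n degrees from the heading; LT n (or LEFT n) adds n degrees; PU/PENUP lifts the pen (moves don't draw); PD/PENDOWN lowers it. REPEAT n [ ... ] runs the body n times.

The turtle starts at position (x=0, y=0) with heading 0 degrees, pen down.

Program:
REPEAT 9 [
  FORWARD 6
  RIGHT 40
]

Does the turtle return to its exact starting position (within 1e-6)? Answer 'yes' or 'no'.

Answer: yes

Derivation:
Executing turtle program step by step:
Start: pos=(0,0), heading=0, pen down
REPEAT 9 [
  -- iteration 1/9 --
  FD 6: (0,0) -> (6,0) [heading=0, draw]
  RT 40: heading 0 -> 320
  -- iteration 2/9 --
  FD 6: (6,0) -> (10.596,-3.857) [heading=320, draw]
  RT 40: heading 320 -> 280
  -- iteration 3/9 --
  FD 6: (10.596,-3.857) -> (11.638,-9.766) [heading=280, draw]
  RT 40: heading 280 -> 240
  -- iteration 4/9 --
  FD 6: (11.638,-9.766) -> (8.638,-14.962) [heading=240, draw]
  RT 40: heading 240 -> 200
  -- iteration 5/9 --
  FD 6: (8.638,-14.962) -> (3,-17.014) [heading=200, draw]
  RT 40: heading 200 -> 160
  -- iteration 6/9 --
  FD 6: (3,-17.014) -> (-2.638,-14.962) [heading=160, draw]
  RT 40: heading 160 -> 120
  -- iteration 7/9 --
  FD 6: (-2.638,-14.962) -> (-5.638,-9.766) [heading=120, draw]
  RT 40: heading 120 -> 80
  -- iteration 8/9 --
  FD 6: (-5.638,-9.766) -> (-4.596,-3.857) [heading=80, draw]
  RT 40: heading 80 -> 40
  -- iteration 9/9 --
  FD 6: (-4.596,-3.857) -> (0,0) [heading=40, draw]
  RT 40: heading 40 -> 0
]
Final: pos=(0,0), heading=0, 9 segment(s) drawn

Start position: (0, 0)
Final position: (0, 0)
Distance = 0; < 1e-6 -> CLOSED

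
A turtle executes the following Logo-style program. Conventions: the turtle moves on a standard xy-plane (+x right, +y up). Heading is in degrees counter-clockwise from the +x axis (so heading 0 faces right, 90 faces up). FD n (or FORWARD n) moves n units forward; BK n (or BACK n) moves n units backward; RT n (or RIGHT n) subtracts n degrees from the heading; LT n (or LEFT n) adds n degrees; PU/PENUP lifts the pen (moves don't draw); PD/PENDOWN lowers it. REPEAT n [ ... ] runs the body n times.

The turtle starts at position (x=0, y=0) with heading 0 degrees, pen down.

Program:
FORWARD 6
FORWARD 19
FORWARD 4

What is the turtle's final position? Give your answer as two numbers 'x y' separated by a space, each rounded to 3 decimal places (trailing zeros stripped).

Executing turtle program step by step:
Start: pos=(0,0), heading=0, pen down
FD 6: (0,0) -> (6,0) [heading=0, draw]
FD 19: (6,0) -> (25,0) [heading=0, draw]
FD 4: (25,0) -> (29,0) [heading=0, draw]
Final: pos=(29,0), heading=0, 3 segment(s) drawn

Answer: 29 0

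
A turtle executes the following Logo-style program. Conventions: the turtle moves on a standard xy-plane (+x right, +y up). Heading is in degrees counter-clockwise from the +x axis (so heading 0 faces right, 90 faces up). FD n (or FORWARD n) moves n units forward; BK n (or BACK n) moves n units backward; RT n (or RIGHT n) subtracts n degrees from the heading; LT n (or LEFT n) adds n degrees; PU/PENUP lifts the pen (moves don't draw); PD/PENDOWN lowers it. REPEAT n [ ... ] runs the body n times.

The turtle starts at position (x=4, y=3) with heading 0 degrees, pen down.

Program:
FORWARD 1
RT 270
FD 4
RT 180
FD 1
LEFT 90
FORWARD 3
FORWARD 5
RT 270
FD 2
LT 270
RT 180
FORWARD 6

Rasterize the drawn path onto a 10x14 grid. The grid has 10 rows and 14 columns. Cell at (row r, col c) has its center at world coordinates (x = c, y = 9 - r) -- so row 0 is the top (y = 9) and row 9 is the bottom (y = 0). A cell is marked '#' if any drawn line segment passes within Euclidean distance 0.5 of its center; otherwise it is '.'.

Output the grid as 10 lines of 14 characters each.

Segment 0: (4,3) -> (5,3)
Segment 1: (5,3) -> (5,7)
Segment 2: (5,7) -> (5,6)
Segment 3: (5,6) -> (8,6)
Segment 4: (8,6) -> (13,6)
Segment 5: (13,6) -> (13,8)
Segment 6: (13,8) -> (7,8)

Answer: ..............
.......#######
.....#.......#
.....#########
.....#........
.....#........
....##........
..............
..............
..............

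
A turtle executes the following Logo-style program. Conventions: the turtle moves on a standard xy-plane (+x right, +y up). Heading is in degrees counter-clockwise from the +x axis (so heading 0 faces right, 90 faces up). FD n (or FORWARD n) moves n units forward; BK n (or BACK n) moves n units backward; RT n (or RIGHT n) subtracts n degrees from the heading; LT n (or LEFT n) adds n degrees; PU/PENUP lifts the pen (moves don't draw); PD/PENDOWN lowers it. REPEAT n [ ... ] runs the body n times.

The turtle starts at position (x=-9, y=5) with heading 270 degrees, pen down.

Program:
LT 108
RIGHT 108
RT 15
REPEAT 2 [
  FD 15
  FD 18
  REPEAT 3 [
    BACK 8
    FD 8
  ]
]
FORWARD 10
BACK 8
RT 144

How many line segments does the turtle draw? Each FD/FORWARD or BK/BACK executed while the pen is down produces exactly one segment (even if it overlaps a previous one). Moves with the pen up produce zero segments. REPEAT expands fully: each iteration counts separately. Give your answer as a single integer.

Answer: 18

Derivation:
Executing turtle program step by step:
Start: pos=(-9,5), heading=270, pen down
LT 108: heading 270 -> 18
RT 108: heading 18 -> 270
RT 15: heading 270 -> 255
REPEAT 2 [
  -- iteration 1/2 --
  FD 15: (-9,5) -> (-12.882,-9.489) [heading=255, draw]
  FD 18: (-12.882,-9.489) -> (-17.541,-26.876) [heading=255, draw]
  REPEAT 3 [
    -- iteration 1/3 --
    BK 8: (-17.541,-26.876) -> (-15.47,-19.148) [heading=255, draw]
    FD 8: (-15.47,-19.148) -> (-17.541,-26.876) [heading=255, draw]
    -- iteration 2/3 --
    BK 8: (-17.541,-26.876) -> (-15.47,-19.148) [heading=255, draw]
    FD 8: (-15.47,-19.148) -> (-17.541,-26.876) [heading=255, draw]
    -- iteration 3/3 --
    BK 8: (-17.541,-26.876) -> (-15.47,-19.148) [heading=255, draw]
    FD 8: (-15.47,-19.148) -> (-17.541,-26.876) [heading=255, draw]
  ]
  -- iteration 2/2 --
  FD 15: (-17.541,-26.876) -> (-21.423,-41.364) [heading=255, draw]
  FD 18: (-21.423,-41.364) -> (-26.082,-58.751) [heading=255, draw]
  REPEAT 3 [
    -- iteration 1/3 --
    BK 8: (-26.082,-58.751) -> (-24.012,-51.024) [heading=255, draw]
    FD 8: (-24.012,-51.024) -> (-26.082,-58.751) [heading=255, draw]
    -- iteration 2/3 --
    BK 8: (-26.082,-58.751) -> (-24.012,-51.024) [heading=255, draw]
    FD 8: (-24.012,-51.024) -> (-26.082,-58.751) [heading=255, draw]
    -- iteration 3/3 --
    BK 8: (-26.082,-58.751) -> (-24.012,-51.024) [heading=255, draw]
    FD 8: (-24.012,-51.024) -> (-26.082,-58.751) [heading=255, draw]
  ]
]
FD 10: (-26.082,-58.751) -> (-28.67,-68.41) [heading=255, draw]
BK 8: (-28.67,-68.41) -> (-26.6,-60.683) [heading=255, draw]
RT 144: heading 255 -> 111
Final: pos=(-26.6,-60.683), heading=111, 18 segment(s) drawn
Segments drawn: 18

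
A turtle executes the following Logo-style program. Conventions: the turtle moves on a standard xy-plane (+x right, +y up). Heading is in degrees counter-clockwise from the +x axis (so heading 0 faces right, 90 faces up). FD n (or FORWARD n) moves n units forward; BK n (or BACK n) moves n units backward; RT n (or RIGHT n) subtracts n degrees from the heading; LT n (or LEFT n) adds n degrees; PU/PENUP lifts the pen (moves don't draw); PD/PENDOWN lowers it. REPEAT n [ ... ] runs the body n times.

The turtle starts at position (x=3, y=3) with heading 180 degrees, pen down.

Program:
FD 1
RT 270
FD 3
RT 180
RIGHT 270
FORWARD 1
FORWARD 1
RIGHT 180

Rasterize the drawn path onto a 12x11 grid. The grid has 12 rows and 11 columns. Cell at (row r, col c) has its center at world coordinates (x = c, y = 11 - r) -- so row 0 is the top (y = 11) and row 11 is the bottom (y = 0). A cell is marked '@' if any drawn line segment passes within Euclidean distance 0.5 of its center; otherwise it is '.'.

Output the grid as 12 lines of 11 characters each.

Answer: ...........
...........
...........
...........
...........
...........
...........
...........
..@@.......
..@........
..@........
@@@........

Derivation:
Segment 0: (3,3) -> (2,3)
Segment 1: (2,3) -> (2,0)
Segment 2: (2,0) -> (1,-0)
Segment 3: (1,-0) -> (0,-0)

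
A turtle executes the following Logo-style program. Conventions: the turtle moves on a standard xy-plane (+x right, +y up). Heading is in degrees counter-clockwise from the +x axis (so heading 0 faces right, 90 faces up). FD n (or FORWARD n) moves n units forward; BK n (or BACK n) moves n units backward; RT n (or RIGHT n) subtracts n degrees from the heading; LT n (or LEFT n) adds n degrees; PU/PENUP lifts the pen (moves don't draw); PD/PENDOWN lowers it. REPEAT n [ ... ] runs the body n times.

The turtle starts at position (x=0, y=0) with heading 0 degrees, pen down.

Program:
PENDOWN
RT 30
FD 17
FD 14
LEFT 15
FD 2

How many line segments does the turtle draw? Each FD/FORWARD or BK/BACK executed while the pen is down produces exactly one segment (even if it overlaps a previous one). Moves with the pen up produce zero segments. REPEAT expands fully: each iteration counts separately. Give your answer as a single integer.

Answer: 3

Derivation:
Executing turtle program step by step:
Start: pos=(0,0), heading=0, pen down
PD: pen down
RT 30: heading 0 -> 330
FD 17: (0,0) -> (14.722,-8.5) [heading=330, draw]
FD 14: (14.722,-8.5) -> (26.847,-15.5) [heading=330, draw]
LT 15: heading 330 -> 345
FD 2: (26.847,-15.5) -> (28.779,-16.018) [heading=345, draw]
Final: pos=(28.779,-16.018), heading=345, 3 segment(s) drawn
Segments drawn: 3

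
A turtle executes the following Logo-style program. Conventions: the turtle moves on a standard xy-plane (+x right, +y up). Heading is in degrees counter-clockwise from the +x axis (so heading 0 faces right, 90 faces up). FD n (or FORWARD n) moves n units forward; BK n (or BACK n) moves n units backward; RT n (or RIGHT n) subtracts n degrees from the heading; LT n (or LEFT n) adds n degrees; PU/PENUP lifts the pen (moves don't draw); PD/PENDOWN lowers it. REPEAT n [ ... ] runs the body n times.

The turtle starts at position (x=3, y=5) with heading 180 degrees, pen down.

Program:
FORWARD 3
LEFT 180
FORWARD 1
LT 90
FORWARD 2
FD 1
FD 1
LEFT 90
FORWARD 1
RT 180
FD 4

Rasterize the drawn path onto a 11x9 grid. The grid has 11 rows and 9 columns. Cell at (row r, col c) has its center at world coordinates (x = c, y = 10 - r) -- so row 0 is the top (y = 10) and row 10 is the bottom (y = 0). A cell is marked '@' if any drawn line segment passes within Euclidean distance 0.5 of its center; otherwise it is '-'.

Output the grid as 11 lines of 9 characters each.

Answer: ---------
@@@@@----
-@-------
-@-------
-@-------
@@@@-----
---------
---------
---------
---------
---------

Derivation:
Segment 0: (3,5) -> (0,5)
Segment 1: (0,5) -> (1,5)
Segment 2: (1,5) -> (1,7)
Segment 3: (1,7) -> (1,8)
Segment 4: (1,8) -> (1,9)
Segment 5: (1,9) -> (0,9)
Segment 6: (0,9) -> (4,9)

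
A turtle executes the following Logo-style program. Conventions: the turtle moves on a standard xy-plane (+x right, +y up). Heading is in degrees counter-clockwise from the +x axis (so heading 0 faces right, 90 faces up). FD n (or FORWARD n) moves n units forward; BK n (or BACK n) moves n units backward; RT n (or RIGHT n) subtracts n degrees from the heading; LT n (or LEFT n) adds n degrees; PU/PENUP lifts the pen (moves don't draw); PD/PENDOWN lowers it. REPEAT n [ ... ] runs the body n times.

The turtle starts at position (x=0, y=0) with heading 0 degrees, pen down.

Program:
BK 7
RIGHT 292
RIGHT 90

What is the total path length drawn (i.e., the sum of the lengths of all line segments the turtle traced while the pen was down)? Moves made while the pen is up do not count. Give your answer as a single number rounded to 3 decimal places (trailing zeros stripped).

Answer: 7

Derivation:
Executing turtle program step by step:
Start: pos=(0,0), heading=0, pen down
BK 7: (0,0) -> (-7,0) [heading=0, draw]
RT 292: heading 0 -> 68
RT 90: heading 68 -> 338
Final: pos=(-7,0), heading=338, 1 segment(s) drawn

Segment lengths:
  seg 1: (0,0) -> (-7,0), length = 7
Total = 7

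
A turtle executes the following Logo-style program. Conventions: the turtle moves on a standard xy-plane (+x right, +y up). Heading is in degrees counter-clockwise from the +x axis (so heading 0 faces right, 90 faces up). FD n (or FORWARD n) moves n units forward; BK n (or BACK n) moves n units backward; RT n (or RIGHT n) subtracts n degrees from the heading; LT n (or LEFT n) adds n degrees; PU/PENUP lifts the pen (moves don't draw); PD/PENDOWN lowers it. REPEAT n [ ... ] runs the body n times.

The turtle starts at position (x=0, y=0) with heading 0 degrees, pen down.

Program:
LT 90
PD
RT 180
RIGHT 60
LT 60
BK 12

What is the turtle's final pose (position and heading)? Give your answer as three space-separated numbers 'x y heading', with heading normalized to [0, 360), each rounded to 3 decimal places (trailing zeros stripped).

Answer: 0 12 270

Derivation:
Executing turtle program step by step:
Start: pos=(0,0), heading=0, pen down
LT 90: heading 0 -> 90
PD: pen down
RT 180: heading 90 -> 270
RT 60: heading 270 -> 210
LT 60: heading 210 -> 270
BK 12: (0,0) -> (0,12) [heading=270, draw]
Final: pos=(0,12), heading=270, 1 segment(s) drawn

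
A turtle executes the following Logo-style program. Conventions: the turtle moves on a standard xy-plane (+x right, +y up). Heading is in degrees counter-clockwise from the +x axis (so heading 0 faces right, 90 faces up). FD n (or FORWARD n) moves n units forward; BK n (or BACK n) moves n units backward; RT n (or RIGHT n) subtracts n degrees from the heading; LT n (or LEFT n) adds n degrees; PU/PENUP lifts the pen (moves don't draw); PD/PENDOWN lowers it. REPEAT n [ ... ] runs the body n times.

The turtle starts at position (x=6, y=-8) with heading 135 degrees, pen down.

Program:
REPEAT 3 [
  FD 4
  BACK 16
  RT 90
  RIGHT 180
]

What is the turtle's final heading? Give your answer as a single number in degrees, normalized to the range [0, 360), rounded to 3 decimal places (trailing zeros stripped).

Answer: 45

Derivation:
Executing turtle program step by step:
Start: pos=(6,-8), heading=135, pen down
REPEAT 3 [
  -- iteration 1/3 --
  FD 4: (6,-8) -> (3.172,-5.172) [heading=135, draw]
  BK 16: (3.172,-5.172) -> (14.485,-16.485) [heading=135, draw]
  RT 90: heading 135 -> 45
  RT 180: heading 45 -> 225
  -- iteration 2/3 --
  FD 4: (14.485,-16.485) -> (11.657,-19.314) [heading=225, draw]
  BK 16: (11.657,-19.314) -> (22.971,-8) [heading=225, draw]
  RT 90: heading 225 -> 135
  RT 180: heading 135 -> 315
  -- iteration 3/3 --
  FD 4: (22.971,-8) -> (25.799,-10.828) [heading=315, draw]
  BK 16: (25.799,-10.828) -> (14.485,0.485) [heading=315, draw]
  RT 90: heading 315 -> 225
  RT 180: heading 225 -> 45
]
Final: pos=(14.485,0.485), heading=45, 6 segment(s) drawn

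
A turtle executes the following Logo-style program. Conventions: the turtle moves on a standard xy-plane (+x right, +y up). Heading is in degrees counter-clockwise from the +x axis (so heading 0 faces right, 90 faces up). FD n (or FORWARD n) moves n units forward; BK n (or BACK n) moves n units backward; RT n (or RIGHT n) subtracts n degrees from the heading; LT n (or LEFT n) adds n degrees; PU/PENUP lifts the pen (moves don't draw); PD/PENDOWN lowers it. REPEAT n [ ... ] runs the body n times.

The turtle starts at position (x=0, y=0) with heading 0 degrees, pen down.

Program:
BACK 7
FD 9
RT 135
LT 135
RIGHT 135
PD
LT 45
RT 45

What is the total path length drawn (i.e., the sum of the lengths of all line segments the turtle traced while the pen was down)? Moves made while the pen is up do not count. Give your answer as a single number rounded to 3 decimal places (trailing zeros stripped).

Answer: 16

Derivation:
Executing turtle program step by step:
Start: pos=(0,0), heading=0, pen down
BK 7: (0,0) -> (-7,0) [heading=0, draw]
FD 9: (-7,0) -> (2,0) [heading=0, draw]
RT 135: heading 0 -> 225
LT 135: heading 225 -> 0
RT 135: heading 0 -> 225
PD: pen down
LT 45: heading 225 -> 270
RT 45: heading 270 -> 225
Final: pos=(2,0), heading=225, 2 segment(s) drawn

Segment lengths:
  seg 1: (0,0) -> (-7,0), length = 7
  seg 2: (-7,0) -> (2,0), length = 9
Total = 16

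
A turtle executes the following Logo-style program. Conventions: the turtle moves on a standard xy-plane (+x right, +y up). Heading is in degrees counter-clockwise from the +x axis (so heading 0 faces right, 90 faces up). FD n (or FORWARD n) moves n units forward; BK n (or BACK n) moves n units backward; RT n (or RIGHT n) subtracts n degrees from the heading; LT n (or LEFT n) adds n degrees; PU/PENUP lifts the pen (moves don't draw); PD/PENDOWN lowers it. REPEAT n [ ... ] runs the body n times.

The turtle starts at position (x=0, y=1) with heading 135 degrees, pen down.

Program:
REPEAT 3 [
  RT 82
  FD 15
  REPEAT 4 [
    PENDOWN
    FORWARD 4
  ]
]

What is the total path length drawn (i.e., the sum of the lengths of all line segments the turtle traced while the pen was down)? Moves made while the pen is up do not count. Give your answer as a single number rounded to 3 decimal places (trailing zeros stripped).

Executing turtle program step by step:
Start: pos=(0,1), heading=135, pen down
REPEAT 3 [
  -- iteration 1/3 --
  RT 82: heading 135 -> 53
  FD 15: (0,1) -> (9.027,12.98) [heading=53, draw]
  REPEAT 4 [
    -- iteration 1/4 --
    PD: pen down
    FD 4: (9.027,12.98) -> (11.434,16.174) [heading=53, draw]
    -- iteration 2/4 --
    PD: pen down
    FD 4: (11.434,16.174) -> (13.842,19.369) [heading=53, draw]
    -- iteration 3/4 --
    PD: pen down
    FD 4: (13.842,19.369) -> (16.249,22.563) [heading=53, draw]
    -- iteration 4/4 --
    PD: pen down
    FD 4: (16.249,22.563) -> (18.656,25.758) [heading=53, draw]
  ]
  -- iteration 2/3 --
  RT 82: heading 53 -> 331
  FD 15: (18.656,25.758) -> (31.776,18.486) [heading=331, draw]
  REPEAT 4 [
    -- iteration 1/4 --
    PD: pen down
    FD 4: (31.776,18.486) -> (35.274,16.546) [heading=331, draw]
    -- iteration 2/4 --
    PD: pen down
    FD 4: (35.274,16.546) -> (38.773,14.607) [heading=331, draw]
    -- iteration 3/4 --
    PD: pen down
    FD 4: (38.773,14.607) -> (42.271,12.668) [heading=331, draw]
    -- iteration 4/4 --
    PD: pen down
    FD 4: (42.271,12.668) -> (45.769,10.729) [heading=331, draw]
  ]
  -- iteration 3/3 --
  RT 82: heading 331 -> 249
  FD 15: (45.769,10.729) -> (40.394,-3.275) [heading=249, draw]
  REPEAT 4 [
    -- iteration 1/4 --
    PD: pen down
    FD 4: (40.394,-3.275) -> (38.96,-7.009) [heading=249, draw]
    -- iteration 2/4 --
    PD: pen down
    FD 4: (38.96,-7.009) -> (37.527,-10.744) [heading=249, draw]
    -- iteration 3/4 --
    PD: pen down
    FD 4: (37.527,-10.744) -> (36.094,-14.478) [heading=249, draw]
    -- iteration 4/4 --
    PD: pen down
    FD 4: (36.094,-14.478) -> (34.66,-18.212) [heading=249, draw]
  ]
]
Final: pos=(34.66,-18.212), heading=249, 15 segment(s) drawn

Segment lengths:
  seg 1: (0,1) -> (9.027,12.98), length = 15
  seg 2: (9.027,12.98) -> (11.434,16.174), length = 4
  seg 3: (11.434,16.174) -> (13.842,19.369), length = 4
  seg 4: (13.842,19.369) -> (16.249,22.563), length = 4
  seg 5: (16.249,22.563) -> (18.656,25.758), length = 4
  seg 6: (18.656,25.758) -> (31.776,18.486), length = 15
  seg 7: (31.776,18.486) -> (35.274,16.546), length = 4
  seg 8: (35.274,16.546) -> (38.773,14.607), length = 4
  seg 9: (38.773,14.607) -> (42.271,12.668), length = 4
  seg 10: (42.271,12.668) -> (45.769,10.729), length = 4
  seg 11: (45.769,10.729) -> (40.394,-3.275), length = 15
  seg 12: (40.394,-3.275) -> (38.96,-7.009), length = 4
  seg 13: (38.96,-7.009) -> (37.527,-10.744), length = 4
  seg 14: (37.527,-10.744) -> (36.094,-14.478), length = 4
  seg 15: (36.094,-14.478) -> (34.66,-18.212), length = 4
Total = 93

Answer: 93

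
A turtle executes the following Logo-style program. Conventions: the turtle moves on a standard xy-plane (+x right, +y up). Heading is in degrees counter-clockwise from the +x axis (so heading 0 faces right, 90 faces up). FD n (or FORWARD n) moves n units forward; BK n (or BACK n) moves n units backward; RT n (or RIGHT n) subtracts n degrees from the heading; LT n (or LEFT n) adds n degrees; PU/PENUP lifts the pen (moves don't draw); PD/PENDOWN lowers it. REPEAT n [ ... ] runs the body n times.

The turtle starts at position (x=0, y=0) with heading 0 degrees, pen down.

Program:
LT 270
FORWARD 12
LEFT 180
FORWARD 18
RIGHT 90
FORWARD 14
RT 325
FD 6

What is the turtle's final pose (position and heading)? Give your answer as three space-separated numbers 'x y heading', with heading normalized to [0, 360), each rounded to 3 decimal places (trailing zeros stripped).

Executing turtle program step by step:
Start: pos=(0,0), heading=0, pen down
LT 270: heading 0 -> 270
FD 12: (0,0) -> (0,-12) [heading=270, draw]
LT 180: heading 270 -> 90
FD 18: (0,-12) -> (0,6) [heading=90, draw]
RT 90: heading 90 -> 0
FD 14: (0,6) -> (14,6) [heading=0, draw]
RT 325: heading 0 -> 35
FD 6: (14,6) -> (18.915,9.441) [heading=35, draw]
Final: pos=(18.915,9.441), heading=35, 4 segment(s) drawn

Answer: 18.915 9.441 35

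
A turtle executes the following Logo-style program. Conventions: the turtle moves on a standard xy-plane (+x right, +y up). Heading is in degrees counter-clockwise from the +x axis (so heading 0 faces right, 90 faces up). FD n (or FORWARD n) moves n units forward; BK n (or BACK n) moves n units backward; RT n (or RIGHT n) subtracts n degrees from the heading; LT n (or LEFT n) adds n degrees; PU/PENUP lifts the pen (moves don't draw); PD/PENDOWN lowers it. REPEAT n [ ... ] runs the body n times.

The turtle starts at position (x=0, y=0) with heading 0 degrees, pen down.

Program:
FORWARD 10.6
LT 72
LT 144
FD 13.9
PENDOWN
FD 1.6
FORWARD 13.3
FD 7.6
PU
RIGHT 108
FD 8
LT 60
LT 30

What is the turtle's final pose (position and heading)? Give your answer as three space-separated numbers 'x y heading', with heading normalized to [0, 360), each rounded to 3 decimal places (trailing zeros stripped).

Answer: -21.32 -13.787 198

Derivation:
Executing turtle program step by step:
Start: pos=(0,0), heading=0, pen down
FD 10.6: (0,0) -> (10.6,0) [heading=0, draw]
LT 72: heading 0 -> 72
LT 144: heading 72 -> 216
FD 13.9: (10.6,0) -> (-0.645,-8.17) [heading=216, draw]
PD: pen down
FD 1.6: (-0.645,-8.17) -> (-1.94,-9.111) [heading=216, draw]
FD 13.3: (-1.94,-9.111) -> (-12.7,-16.928) [heading=216, draw]
FD 7.6: (-12.7,-16.928) -> (-18.848,-21.395) [heading=216, draw]
PU: pen up
RT 108: heading 216 -> 108
FD 8: (-18.848,-21.395) -> (-21.32,-13.787) [heading=108, move]
LT 60: heading 108 -> 168
LT 30: heading 168 -> 198
Final: pos=(-21.32,-13.787), heading=198, 5 segment(s) drawn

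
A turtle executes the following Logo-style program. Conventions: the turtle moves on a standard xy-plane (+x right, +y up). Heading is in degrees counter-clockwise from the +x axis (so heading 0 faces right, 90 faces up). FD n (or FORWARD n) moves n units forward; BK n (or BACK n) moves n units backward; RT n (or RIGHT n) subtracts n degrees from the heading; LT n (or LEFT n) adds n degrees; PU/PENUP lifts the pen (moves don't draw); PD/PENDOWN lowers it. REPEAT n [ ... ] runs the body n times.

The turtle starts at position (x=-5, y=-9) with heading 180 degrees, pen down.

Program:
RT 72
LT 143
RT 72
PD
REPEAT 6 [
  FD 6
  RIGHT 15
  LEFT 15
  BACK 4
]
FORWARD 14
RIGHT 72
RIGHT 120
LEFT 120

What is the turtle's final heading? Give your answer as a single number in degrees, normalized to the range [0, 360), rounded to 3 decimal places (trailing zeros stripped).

Executing turtle program step by step:
Start: pos=(-5,-9), heading=180, pen down
RT 72: heading 180 -> 108
LT 143: heading 108 -> 251
RT 72: heading 251 -> 179
PD: pen down
REPEAT 6 [
  -- iteration 1/6 --
  FD 6: (-5,-9) -> (-10.999,-8.895) [heading=179, draw]
  RT 15: heading 179 -> 164
  LT 15: heading 164 -> 179
  BK 4: (-10.999,-8.895) -> (-7,-8.965) [heading=179, draw]
  -- iteration 2/6 --
  FD 6: (-7,-8.965) -> (-12.999,-8.86) [heading=179, draw]
  RT 15: heading 179 -> 164
  LT 15: heading 164 -> 179
  BK 4: (-12.999,-8.86) -> (-8.999,-8.93) [heading=179, draw]
  -- iteration 3/6 --
  FD 6: (-8.999,-8.93) -> (-14.998,-8.825) [heading=179, draw]
  RT 15: heading 179 -> 164
  LT 15: heading 164 -> 179
  BK 4: (-14.998,-8.825) -> (-10.999,-8.895) [heading=179, draw]
  -- iteration 4/6 --
  FD 6: (-10.999,-8.895) -> (-16.998,-8.791) [heading=179, draw]
  RT 15: heading 179 -> 164
  LT 15: heading 164 -> 179
  BK 4: (-16.998,-8.791) -> (-12.999,-8.86) [heading=179, draw]
  -- iteration 5/6 --
  FD 6: (-12.999,-8.86) -> (-18.998,-8.756) [heading=179, draw]
  RT 15: heading 179 -> 164
  LT 15: heading 164 -> 179
  BK 4: (-18.998,-8.756) -> (-14.998,-8.825) [heading=179, draw]
  -- iteration 6/6 --
  FD 6: (-14.998,-8.825) -> (-20.998,-8.721) [heading=179, draw]
  RT 15: heading 179 -> 164
  LT 15: heading 164 -> 179
  BK 4: (-20.998,-8.721) -> (-16.998,-8.791) [heading=179, draw]
]
FD 14: (-16.998,-8.791) -> (-30.996,-8.546) [heading=179, draw]
RT 72: heading 179 -> 107
RT 120: heading 107 -> 347
LT 120: heading 347 -> 107
Final: pos=(-30.996,-8.546), heading=107, 13 segment(s) drawn

Answer: 107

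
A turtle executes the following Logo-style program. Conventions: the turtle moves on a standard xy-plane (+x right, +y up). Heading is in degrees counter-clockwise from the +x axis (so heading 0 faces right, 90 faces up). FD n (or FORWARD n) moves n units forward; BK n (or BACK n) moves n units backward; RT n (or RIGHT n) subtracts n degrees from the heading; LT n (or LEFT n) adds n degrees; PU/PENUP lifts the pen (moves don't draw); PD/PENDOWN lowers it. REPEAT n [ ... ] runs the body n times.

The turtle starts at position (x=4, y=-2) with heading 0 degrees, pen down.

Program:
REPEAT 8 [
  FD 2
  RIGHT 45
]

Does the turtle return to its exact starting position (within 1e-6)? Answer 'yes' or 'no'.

Answer: yes

Derivation:
Executing turtle program step by step:
Start: pos=(4,-2), heading=0, pen down
REPEAT 8 [
  -- iteration 1/8 --
  FD 2: (4,-2) -> (6,-2) [heading=0, draw]
  RT 45: heading 0 -> 315
  -- iteration 2/8 --
  FD 2: (6,-2) -> (7.414,-3.414) [heading=315, draw]
  RT 45: heading 315 -> 270
  -- iteration 3/8 --
  FD 2: (7.414,-3.414) -> (7.414,-5.414) [heading=270, draw]
  RT 45: heading 270 -> 225
  -- iteration 4/8 --
  FD 2: (7.414,-5.414) -> (6,-6.828) [heading=225, draw]
  RT 45: heading 225 -> 180
  -- iteration 5/8 --
  FD 2: (6,-6.828) -> (4,-6.828) [heading=180, draw]
  RT 45: heading 180 -> 135
  -- iteration 6/8 --
  FD 2: (4,-6.828) -> (2.586,-5.414) [heading=135, draw]
  RT 45: heading 135 -> 90
  -- iteration 7/8 --
  FD 2: (2.586,-5.414) -> (2.586,-3.414) [heading=90, draw]
  RT 45: heading 90 -> 45
  -- iteration 8/8 --
  FD 2: (2.586,-3.414) -> (4,-2) [heading=45, draw]
  RT 45: heading 45 -> 0
]
Final: pos=(4,-2), heading=0, 8 segment(s) drawn

Start position: (4, -2)
Final position: (4, -2)
Distance = 0; < 1e-6 -> CLOSED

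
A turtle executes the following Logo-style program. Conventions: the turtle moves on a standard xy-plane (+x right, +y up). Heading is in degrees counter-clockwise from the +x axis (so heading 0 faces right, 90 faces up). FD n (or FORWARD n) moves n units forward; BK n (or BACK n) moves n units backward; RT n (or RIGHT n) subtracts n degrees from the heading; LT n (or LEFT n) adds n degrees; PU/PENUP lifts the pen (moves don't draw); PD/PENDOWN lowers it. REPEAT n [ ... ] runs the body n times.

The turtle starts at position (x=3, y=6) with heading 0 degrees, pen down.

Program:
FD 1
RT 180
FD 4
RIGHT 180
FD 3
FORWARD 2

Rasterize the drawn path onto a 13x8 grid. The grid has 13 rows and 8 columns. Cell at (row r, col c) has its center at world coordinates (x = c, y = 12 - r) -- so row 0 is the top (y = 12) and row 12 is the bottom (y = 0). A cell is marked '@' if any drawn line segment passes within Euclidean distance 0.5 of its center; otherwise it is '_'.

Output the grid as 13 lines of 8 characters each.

Segment 0: (3,6) -> (4,6)
Segment 1: (4,6) -> (0,6)
Segment 2: (0,6) -> (3,6)
Segment 3: (3,6) -> (5,6)

Answer: ________
________
________
________
________
________
@@@@@@__
________
________
________
________
________
________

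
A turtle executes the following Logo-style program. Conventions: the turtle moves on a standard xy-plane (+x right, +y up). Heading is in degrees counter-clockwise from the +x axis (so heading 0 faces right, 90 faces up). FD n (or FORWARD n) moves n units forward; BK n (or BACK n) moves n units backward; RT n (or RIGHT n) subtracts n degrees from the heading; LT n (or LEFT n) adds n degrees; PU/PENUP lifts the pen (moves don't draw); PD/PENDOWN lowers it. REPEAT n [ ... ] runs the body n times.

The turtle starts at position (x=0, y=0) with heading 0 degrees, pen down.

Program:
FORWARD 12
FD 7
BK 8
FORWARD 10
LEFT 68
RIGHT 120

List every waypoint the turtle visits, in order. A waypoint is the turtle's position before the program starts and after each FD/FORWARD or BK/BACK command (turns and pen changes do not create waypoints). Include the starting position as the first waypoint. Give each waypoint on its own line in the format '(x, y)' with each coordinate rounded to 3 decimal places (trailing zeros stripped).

Executing turtle program step by step:
Start: pos=(0,0), heading=0, pen down
FD 12: (0,0) -> (12,0) [heading=0, draw]
FD 7: (12,0) -> (19,0) [heading=0, draw]
BK 8: (19,0) -> (11,0) [heading=0, draw]
FD 10: (11,0) -> (21,0) [heading=0, draw]
LT 68: heading 0 -> 68
RT 120: heading 68 -> 308
Final: pos=(21,0), heading=308, 4 segment(s) drawn
Waypoints (5 total):
(0, 0)
(12, 0)
(19, 0)
(11, 0)
(21, 0)

Answer: (0, 0)
(12, 0)
(19, 0)
(11, 0)
(21, 0)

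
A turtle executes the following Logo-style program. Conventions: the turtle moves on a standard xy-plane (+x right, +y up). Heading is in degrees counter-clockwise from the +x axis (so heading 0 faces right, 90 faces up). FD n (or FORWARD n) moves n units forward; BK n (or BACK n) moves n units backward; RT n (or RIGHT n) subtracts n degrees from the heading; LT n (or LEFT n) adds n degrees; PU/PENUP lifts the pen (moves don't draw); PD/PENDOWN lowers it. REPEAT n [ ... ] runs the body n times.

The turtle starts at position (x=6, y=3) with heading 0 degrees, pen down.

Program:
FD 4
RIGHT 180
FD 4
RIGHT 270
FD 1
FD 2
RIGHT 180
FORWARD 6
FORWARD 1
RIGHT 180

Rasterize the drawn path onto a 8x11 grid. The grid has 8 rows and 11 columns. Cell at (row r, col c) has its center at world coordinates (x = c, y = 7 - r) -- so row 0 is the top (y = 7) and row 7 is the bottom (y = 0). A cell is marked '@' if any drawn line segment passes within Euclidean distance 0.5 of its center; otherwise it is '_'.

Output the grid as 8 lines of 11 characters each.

Segment 0: (6,3) -> (10,3)
Segment 1: (10,3) -> (6,3)
Segment 2: (6,3) -> (6,2)
Segment 3: (6,2) -> (6,-0)
Segment 4: (6,-0) -> (6,6)
Segment 5: (6,6) -> (6,7)

Answer: ______@____
______@____
______@____
______@____
______@@@@@
______@____
______@____
______@____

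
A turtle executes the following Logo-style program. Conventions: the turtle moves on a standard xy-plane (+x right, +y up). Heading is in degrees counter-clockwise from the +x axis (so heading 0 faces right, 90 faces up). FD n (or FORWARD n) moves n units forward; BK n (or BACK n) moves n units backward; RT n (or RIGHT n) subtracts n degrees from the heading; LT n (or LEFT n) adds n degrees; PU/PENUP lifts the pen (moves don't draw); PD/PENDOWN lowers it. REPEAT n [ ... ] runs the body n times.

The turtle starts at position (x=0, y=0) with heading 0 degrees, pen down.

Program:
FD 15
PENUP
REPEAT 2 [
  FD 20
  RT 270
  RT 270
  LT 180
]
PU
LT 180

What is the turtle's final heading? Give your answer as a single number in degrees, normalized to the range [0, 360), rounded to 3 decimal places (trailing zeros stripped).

Executing turtle program step by step:
Start: pos=(0,0), heading=0, pen down
FD 15: (0,0) -> (15,0) [heading=0, draw]
PU: pen up
REPEAT 2 [
  -- iteration 1/2 --
  FD 20: (15,0) -> (35,0) [heading=0, move]
  RT 270: heading 0 -> 90
  RT 270: heading 90 -> 180
  LT 180: heading 180 -> 0
  -- iteration 2/2 --
  FD 20: (35,0) -> (55,0) [heading=0, move]
  RT 270: heading 0 -> 90
  RT 270: heading 90 -> 180
  LT 180: heading 180 -> 0
]
PU: pen up
LT 180: heading 0 -> 180
Final: pos=(55,0), heading=180, 1 segment(s) drawn

Answer: 180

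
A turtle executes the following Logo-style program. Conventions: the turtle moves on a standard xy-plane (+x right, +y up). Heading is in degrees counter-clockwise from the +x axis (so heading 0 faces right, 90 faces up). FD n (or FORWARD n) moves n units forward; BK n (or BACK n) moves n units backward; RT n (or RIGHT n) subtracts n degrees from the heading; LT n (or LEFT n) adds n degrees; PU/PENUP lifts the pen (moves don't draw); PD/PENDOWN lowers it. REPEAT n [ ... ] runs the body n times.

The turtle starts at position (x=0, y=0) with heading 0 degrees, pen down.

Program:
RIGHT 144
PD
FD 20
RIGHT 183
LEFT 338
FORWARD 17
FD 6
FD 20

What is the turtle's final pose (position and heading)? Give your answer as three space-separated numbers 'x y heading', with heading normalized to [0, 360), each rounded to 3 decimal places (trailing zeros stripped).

Answer: 26.03 -3.551 11

Derivation:
Executing turtle program step by step:
Start: pos=(0,0), heading=0, pen down
RT 144: heading 0 -> 216
PD: pen down
FD 20: (0,0) -> (-16.18,-11.756) [heading=216, draw]
RT 183: heading 216 -> 33
LT 338: heading 33 -> 11
FD 17: (-16.18,-11.756) -> (0.507,-8.512) [heading=11, draw]
FD 6: (0.507,-8.512) -> (6.397,-7.367) [heading=11, draw]
FD 20: (6.397,-7.367) -> (26.03,-3.551) [heading=11, draw]
Final: pos=(26.03,-3.551), heading=11, 4 segment(s) drawn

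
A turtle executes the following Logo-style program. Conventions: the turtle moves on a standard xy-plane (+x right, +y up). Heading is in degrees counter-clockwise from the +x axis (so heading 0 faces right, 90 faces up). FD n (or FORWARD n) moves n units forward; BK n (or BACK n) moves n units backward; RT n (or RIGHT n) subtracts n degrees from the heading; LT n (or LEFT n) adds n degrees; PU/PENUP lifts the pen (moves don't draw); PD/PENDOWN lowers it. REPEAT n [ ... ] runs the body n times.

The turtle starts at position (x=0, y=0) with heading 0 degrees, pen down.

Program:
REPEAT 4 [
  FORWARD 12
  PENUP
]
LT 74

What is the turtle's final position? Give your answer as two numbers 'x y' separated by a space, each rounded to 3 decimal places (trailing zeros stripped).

Executing turtle program step by step:
Start: pos=(0,0), heading=0, pen down
REPEAT 4 [
  -- iteration 1/4 --
  FD 12: (0,0) -> (12,0) [heading=0, draw]
  PU: pen up
  -- iteration 2/4 --
  FD 12: (12,0) -> (24,0) [heading=0, move]
  PU: pen up
  -- iteration 3/4 --
  FD 12: (24,0) -> (36,0) [heading=0, move]
  PU: pen up
  -- iteration 4/4 --
  FD 12: (36,0) -> (48,0) [heading=0, move]
  PU: pen up
]
LT 74: heading 0 -> 74
Final: pos=(48,0), heading=74, 1 segment(s) drawn

Answer: 48 0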